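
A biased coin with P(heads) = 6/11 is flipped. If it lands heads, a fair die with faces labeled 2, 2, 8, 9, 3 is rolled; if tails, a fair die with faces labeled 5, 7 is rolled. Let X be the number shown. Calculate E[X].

E[X | heads] = (2+2+8+9+3)/5 = 24/5.
E[X | tails] = (5+7)/2 = 6.
By the law of total expectation,
E[X] = (6/11)·(24/5) + (5/11)·(6) = 294/55.

294/55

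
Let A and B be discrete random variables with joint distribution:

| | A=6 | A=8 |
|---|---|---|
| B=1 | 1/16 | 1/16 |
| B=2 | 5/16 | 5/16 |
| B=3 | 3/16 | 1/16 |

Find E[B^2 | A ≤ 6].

16/3

P(A ≤ 6) = 9/16.
Summing B^2·P(A=x,B=y) over the conditioning event gives 3.
E[B^2 | A ≤ 6] = (3) / (9/16) = 16/3.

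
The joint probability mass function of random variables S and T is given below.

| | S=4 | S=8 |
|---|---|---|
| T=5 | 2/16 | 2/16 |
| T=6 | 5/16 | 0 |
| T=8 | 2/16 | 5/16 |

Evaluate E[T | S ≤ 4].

P(S ≤ 4) = 9/16.
Σ T·P over the event = 5·(2/16) + 6·(5/16) + 8·(2/16) = 7/2.
E[T | S ≤ 4] = (7/2) / (9/16) = 56/9.

56/9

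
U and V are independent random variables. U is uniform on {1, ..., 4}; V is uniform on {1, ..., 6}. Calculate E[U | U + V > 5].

20/7

P(U + V > 5) = 7/12.
Summing U·P(x,y) over outcomes with U + V > 5 gives 5/3.
E[U | U + V > 5] = (5/3) / (7/12) = 20/7.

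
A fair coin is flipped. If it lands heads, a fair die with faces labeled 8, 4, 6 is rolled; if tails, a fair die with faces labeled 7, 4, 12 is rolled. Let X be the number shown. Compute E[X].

41/6

E[X | heads] = (8+4+6)/3 = 6.
E[X | tails] = (7+4+12)/3 = 23/3.
By the law of total expectation,
E[X] = (1/2)·(6) + (1/2)·(23/3) = 41/6.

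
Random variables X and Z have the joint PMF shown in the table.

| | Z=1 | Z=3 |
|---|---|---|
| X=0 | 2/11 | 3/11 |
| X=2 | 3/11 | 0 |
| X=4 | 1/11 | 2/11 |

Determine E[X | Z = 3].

8/5

P(Z = 3) = 5/11.
Σ X·P over the event = 0·(3/11) + 4·(2/11) = 8/11.
E[X | Z = 3] = (8/11) / (5/11) = 8/5.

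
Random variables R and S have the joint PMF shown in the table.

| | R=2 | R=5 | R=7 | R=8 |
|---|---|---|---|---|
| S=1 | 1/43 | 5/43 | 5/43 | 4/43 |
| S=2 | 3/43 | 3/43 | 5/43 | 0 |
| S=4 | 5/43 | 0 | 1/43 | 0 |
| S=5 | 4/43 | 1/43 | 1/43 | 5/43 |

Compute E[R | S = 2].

P(S = 2) = 11/43.
Σ R·P over the event = 2·(3/43) + 5·(3/43) + 7·(5/43) = 56/43.
E[R | S = 2] = (56/43) / (11/43) = 56/11.

56/11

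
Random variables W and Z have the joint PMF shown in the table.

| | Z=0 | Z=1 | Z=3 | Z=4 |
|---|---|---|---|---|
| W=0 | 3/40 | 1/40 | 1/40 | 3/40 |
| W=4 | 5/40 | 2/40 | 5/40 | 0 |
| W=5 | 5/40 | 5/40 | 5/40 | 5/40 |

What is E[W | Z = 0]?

P(Z = 0) = 13/40.
Σ W·P over the event = 0·(3/40) + 4·(5/40) + 5·(5/40) = 9/8.
E[W | Z = 0] = (9/8) / (13/40) = 45/13.

45/13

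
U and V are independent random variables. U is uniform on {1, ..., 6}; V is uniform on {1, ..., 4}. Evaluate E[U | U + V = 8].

5

Outcomes with U + V = 8: (4,4), (5,3), (6,2), each with probability 1/24.
E[U | U + V = 8] = (4 + 5 + 6) / 3 = 5.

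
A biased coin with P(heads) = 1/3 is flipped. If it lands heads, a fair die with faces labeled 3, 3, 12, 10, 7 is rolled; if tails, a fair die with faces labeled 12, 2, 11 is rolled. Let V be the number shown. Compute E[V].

E[V | heads] = (3+3+12+10+7)/5 = 7.
E[V | tails] = (12+2+11)/3 = 25/3.
By the law of total expectation,
E[V] = (1/3)·(7) + (2/3)·(25/3) = 71/9.

71/9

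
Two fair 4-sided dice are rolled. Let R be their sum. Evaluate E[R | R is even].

5

P(R is even) = 1/2.
Σ over the event: 2·1/16 + 4·3/16 + 6·3/16 + 8·1/16 = 5/2.
E[R | R is even] = (5/2) / (1/2) = 5.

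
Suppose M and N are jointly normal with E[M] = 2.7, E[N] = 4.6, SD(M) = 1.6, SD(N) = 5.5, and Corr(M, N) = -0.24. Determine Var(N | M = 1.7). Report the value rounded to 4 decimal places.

28.5076

Var(N | M=x) = (1 − ρ²)·σ_N².
Var(N | M=1.7) = (5.5)²·(1 − (-0.24)²) = 30.25·0.9424 = 28.5076.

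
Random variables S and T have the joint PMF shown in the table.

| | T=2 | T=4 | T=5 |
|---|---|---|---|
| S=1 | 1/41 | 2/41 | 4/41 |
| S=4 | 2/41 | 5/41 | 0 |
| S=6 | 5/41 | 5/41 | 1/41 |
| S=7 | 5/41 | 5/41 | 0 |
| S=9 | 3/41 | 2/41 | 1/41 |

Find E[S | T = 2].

101/16

P(T = 2) = 16/41.
Σ S·P over the event = 1·(1/41) + 4·(2/41) + 6·(5/41) + 7·(5/41) + 9·(3/41) = 101/41.
E[S | T = 2] = (101/41) / (16/41) = 101/16.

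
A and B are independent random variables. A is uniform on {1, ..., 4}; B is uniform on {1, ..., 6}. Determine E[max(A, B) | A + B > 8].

Outcomes with A + B > 8: (3,6), (4,5), (4,6), each with probability 1/24.
E[max(A, B) | A + B > 8] = (6 + 5 + 6) / 3 = 17/3.

17/3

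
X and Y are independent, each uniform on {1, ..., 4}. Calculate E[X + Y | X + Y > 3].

P(X + Y > 3) = 13/16.
Summing (X+Y)·P(x,y) over outcomes with X + Y > 3 gives 9/2.
E[X + Y | X + Y > 3] = (9/2) / (13/16) = 72/13.

72/13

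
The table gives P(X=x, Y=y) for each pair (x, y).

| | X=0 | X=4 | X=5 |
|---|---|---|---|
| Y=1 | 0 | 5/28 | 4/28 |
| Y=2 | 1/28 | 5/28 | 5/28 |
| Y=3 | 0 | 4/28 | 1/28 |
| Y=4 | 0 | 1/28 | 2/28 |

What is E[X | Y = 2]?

P(Y = 2) = 11/28.
Σ X·P over the event = 0·(1/28) + 4·(5/28) + 5·(5/28) = 45/28.
E[X | Y = 2] = (45/28) / (11/28) = 45/11.

45/11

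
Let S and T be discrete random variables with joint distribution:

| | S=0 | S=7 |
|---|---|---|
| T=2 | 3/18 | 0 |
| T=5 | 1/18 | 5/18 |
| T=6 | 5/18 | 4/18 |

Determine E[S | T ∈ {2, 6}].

7/3

P(T ∈ {2, 6}) = 2/3.
Σ S·P over the event = 0·(3/18) + 0·(5/18) + 7·(4/18) = 14/9.
E[S | T ∈ {2, 6}] = (14/9) / (2/3) = 7/3.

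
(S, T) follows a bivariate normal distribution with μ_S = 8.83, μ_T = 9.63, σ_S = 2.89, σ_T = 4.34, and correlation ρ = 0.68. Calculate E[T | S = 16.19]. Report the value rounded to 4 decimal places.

E[T | S=x] = μ_T + ρ(σ_T/σ_S)(x − μ_S) for jointly normal variables.
E[T | S=16.19] = 9.63 + (0.68)·(4.34/2.89)·(16.19 − (8.83)) = 9.63 + (1.02118)·(7.36) = 17.1459.

17.1459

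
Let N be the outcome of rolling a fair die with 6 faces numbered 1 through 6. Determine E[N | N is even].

Given N is even, N is equally likely to be any of {2, 4, 6}.
E[N | N is even] = (2 + 4 + 6) / 3 = 4.

4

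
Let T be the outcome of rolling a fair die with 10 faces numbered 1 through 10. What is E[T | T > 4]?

Given T > 4, T is equally likely to be any of {5, 6, 7, 8, 9, 10}.
E[T | T > 4] = (5 + 6 + 7 + 8 + 9 + 10) / 6 = 15/2.

15/2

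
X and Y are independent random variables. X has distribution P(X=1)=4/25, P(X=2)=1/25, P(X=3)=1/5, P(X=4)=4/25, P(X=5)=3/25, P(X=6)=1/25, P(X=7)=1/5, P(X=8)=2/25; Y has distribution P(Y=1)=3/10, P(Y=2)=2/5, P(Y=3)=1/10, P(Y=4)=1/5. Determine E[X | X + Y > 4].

999/196

P(X + Y > 4) = 98/125.
Summing X·P(x,y) over outcomes with X + Y > 4 gives 999/250.
E[X | X + Y > 4] = (999/250) / (98/125) = 999/196.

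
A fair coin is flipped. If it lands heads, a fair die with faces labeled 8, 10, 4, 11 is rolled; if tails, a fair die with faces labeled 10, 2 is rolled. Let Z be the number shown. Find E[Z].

57/8

E[Z | heads] = (8+10+4+11)/4 = 33/4.
E[Z | tails] = (10+2)/2 = 6.
E[Z] = (1/2)·(33/4) + (1/2)·(6) = 57/8.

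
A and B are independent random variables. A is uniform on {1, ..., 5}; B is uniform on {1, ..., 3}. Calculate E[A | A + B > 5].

13/3

Outcomes with A + B > 5: (3,3), (4,2), (4,3), (5,1), (5,2), (5,3), each with probability 1/15.
E[A | A + B > 5] = (3 + 4 + 4 + 5 + 5 + 5) / 6 = 13/3.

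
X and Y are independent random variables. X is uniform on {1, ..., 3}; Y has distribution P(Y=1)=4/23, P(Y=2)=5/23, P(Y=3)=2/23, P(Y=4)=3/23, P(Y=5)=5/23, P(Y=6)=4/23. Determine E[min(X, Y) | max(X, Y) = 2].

P(max(X, Y) = 2) = 14/69.
Summing min(X,Y)·P(x,y) over outcomes with max(X, Y) = 2 gives 19/69.
E[min(X, Y) | max(X, Y) = 2] = (19/69) / (14/69) = 19/14.

19/14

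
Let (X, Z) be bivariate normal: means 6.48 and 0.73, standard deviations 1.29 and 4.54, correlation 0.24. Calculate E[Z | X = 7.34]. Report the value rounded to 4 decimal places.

1.4564

For a bivariate normal, E[Z | X=x] = μ_Z + ρ·(σ_Z/σ_X)·(x − μ_X).
E[Z | X=7.34] = 0.73 + (0.24)·(4.54/1.29)·(7.34 − (6.48)) = 0.73 + (0.84465)·(0.86) = 1.4564.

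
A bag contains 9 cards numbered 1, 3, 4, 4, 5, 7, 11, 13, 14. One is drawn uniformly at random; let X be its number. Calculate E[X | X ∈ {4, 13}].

7

P(X ∈ {4, 13}) = 1/3.
Σ over the event: 4·2/9 + 13·1/9 = 7/3.
E[X | X ∈ {4, 13}] = (7/3) / (1/3) = 7.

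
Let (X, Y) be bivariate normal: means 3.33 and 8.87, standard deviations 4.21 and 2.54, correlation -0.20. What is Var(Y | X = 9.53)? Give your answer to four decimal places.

For a bivariate normal, Var(Y | X=x) = σ_Y²(1 − ρ²).
Var(Y | X=9.53) = (2.54)²·(1 − (-0.20)²) = 6.4516·0.96 = 6.1935.

6.1935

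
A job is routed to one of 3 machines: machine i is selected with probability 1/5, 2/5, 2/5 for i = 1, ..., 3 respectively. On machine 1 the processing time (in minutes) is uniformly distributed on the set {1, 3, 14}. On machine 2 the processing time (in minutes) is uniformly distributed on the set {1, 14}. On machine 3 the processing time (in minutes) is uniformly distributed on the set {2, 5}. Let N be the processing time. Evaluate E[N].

28/5

E[N | machine 1] = (1+3+14)/3 = 6.
E[N | machine 2] = (1+14)/2 = 15/2.
E[N | machine 3] = (2+5)/2 = 7/2.
By the law of total expectation,
E[N] = (1/5)·(6) + (2/5)·(15/2) + (2/5)·(7/2) = 28/5.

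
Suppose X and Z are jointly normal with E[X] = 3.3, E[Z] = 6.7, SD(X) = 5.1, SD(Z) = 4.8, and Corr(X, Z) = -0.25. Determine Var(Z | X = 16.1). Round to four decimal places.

21.6000

The conditional variance in a bivariate normal is σ_Z²(1 − ρ²), independent of x.
Var(Z | X=16.1) = (4.8)²·(1 − (-0.25)²) = 23.04·0.9375 = 21.6000.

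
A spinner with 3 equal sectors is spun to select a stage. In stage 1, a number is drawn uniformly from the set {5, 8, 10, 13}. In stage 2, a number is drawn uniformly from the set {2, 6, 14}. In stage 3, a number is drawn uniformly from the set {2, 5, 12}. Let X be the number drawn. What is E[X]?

E[X | stage 1] = (5+8+10+13)/4 = 9.
E[X | stage 2] = (2+6+14)/3 = 22/3.
E[X | stage 3] = (2+5+12)/3 = 19/3.
By the law of total expectation,
E[X] = (1/3)·(9) + (1/3)·(22/3) + (1/3)·(19/3) = 68/9.

68/9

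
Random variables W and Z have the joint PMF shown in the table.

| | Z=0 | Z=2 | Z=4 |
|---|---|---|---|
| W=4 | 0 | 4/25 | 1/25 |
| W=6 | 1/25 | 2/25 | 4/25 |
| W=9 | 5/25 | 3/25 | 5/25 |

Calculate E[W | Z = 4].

P(Z = 4) = 2/5.
Σ W·P over the event = 4·(1/25) + 6·(4/25) + 9·(5/25) = 73/25.
E[W | Z = 4] = (73/25) / (2/5) = 73/10.

73/10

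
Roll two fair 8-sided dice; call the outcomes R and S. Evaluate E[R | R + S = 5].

5/2

P(R + S = 5) = 1/16.
Summing R·P(x,y) over outcomes with R + S = 5 gives 5/32.
E[R | R + S = 5] = (5/32) / (1/16) = 5/2.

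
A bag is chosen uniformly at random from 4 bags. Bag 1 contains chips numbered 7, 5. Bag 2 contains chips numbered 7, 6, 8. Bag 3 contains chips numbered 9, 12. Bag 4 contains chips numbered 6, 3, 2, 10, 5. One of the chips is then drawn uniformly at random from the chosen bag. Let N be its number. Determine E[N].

287/40

E[N | bag 1] = (7+5)/2 = 6.
E[N | bag 2] = (7+6+8)/3 = 7.
E[N | bag 3] = (9+12)/2 = 21/2.
E[N | bag 4] = (6+3+2+10+5)/5 = 26/5.
By the law of total expectation,
E[N] = (1/4)·(6) + (1/4)·(7) + (1/4)·(21/2) + (1/4)·(26/5) = 287/40.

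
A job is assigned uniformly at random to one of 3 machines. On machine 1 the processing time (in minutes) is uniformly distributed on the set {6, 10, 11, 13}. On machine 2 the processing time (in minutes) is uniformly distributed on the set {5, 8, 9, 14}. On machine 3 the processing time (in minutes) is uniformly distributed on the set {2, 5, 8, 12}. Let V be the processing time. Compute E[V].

E[V | machine 1] = (6+10+11+13)/4 = 10.
E[V | machine 2] = (5+8+9+14)/4 = 9.
E[V | machine 3] = (2+5+8+12)/4 = 27/4.
E[V] = (1/3)·(10) + (1/3)·(9) + (1/3)·(27/4) = 103/12.

103/12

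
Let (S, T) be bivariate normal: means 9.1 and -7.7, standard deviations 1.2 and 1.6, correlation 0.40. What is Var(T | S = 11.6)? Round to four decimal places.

2.1504

The conditional variance in a bivariate normal is σ_T²(1 − ρ²), independent of x.
Var(T | S=11.6) = (1.6)²·(1 − (0.40)²) = 2.56·0.84 = 2.1504.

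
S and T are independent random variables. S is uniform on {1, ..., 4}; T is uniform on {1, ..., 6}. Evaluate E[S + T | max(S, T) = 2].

10/3

Outcomes with max(S, T) = 2: (1,2), (2,1), (2,2), each with probability 1/24.
E[S + T | max(S, T) = 2] = (3 + 3 + 4) / 3 = 10/3.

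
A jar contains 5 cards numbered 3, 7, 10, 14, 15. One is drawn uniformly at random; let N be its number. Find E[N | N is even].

12

P(N is even) = 2/5.
Σ over the event: 10·1/5 + 14·1/5 = 24/5.
E[N | N is even] = (24/5) / (2/5) = 12.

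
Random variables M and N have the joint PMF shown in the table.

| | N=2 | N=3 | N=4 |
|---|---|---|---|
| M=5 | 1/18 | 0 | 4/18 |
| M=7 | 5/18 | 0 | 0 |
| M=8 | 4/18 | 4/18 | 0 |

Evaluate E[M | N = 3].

8

P(N = 3) = 2/9.
Summing M·P(M=x,N=y) over the conditioning event gives 16/9.
E[M | N = 3] = (16/9) / (2/9) = 8.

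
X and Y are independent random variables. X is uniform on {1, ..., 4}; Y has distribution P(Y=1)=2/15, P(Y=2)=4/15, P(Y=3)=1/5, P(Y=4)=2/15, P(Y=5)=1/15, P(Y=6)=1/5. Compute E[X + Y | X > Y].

P(X > Y) = 17/60.
Summing (X+Y)·P(x,y) over outcomes with X > Y gives 89/60.
E[X + Y | X > Y] = (89/60) / (17/60) = 89/17.

89/17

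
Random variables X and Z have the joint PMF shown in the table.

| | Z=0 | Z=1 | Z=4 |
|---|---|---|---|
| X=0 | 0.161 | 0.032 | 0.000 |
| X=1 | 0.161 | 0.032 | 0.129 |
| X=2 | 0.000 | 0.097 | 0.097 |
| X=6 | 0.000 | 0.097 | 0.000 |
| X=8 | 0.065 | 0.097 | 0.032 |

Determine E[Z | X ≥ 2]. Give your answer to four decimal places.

P(X ≥ 2) = 0.485.
Summing Z·P(X=x,Z=y) over the conditioning event gives 0.807.
E[Z | X ≥ 2] = (0.807) / (0.485) = 1.6639.

1.6639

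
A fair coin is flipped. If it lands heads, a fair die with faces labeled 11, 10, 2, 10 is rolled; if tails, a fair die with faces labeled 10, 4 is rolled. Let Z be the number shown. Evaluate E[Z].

61/8

E[Z | heads] = (11+10+2+10)/4 = 33/4.
E[Z | tails] = (10+4)/2 = 7.
E[Z] = (1/2)·(33/4) + (1/2)·(7) = 61/8.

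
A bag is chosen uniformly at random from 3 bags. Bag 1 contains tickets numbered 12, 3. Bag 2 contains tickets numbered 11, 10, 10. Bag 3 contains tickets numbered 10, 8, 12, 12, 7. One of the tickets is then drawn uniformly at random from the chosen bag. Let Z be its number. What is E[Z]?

E[Z | bag 1] = (12+3)/2 = 15/2.
E[Z | bag 2] = (11+10+10)/3 = 31/3.
E[Z | bag 3] = (10+8+12+12+7)/5 = 49/5.
E[Z] = (1/3)·(15/2) + (1/3)·(31/3) + (1/3)·(49/5) = 829/90.

829/90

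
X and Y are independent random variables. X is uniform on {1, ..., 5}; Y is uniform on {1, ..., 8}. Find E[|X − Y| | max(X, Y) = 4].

P(max(X, Y) = 4) = 7/40.
Summing |X−Y|·P(x,y) over outcomes with max(X, Y) = 4 gives 3/10.
E[|X − Y| | max(X, Y) = 4] = (3/10) / (7/40) = 12/7.

12/7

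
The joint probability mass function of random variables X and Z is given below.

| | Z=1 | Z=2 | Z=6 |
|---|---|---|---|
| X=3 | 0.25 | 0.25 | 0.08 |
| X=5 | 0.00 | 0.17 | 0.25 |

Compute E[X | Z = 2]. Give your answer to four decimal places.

3.8095

P(Z = 2) = 0.42.
Σ X·P over the event = 3·(0.25) + 5·(0.17) = 1.60.
E[X | Z = 2] = (1.60) / (0.42) = 3.8095.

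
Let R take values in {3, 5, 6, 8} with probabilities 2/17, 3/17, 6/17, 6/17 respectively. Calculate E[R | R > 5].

P(R > 5) = 12/17.
Σ over the event: 6·6/17 + 8·6/17 = 84/17.
E[R | R > 5] = (84/17) / (12/17) = 7.

7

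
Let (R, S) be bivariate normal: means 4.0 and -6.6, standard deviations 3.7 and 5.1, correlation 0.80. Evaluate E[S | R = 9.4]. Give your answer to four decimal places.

For a bivariate normal, E[S | R=x] = μ_S + ρ·(σ_S/σ_R)·(x − μ_R).
E[S | R=9.4] = -6.6 + (0.80)·(5.1/3.7)·(9.4 − (4.0)) = -6.6 + (1.1027)·(5.4) = -0.6454.

-0.6454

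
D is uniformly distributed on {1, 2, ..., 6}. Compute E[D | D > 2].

Given D > 2, D is equally likely to be any of {3, 4, 5, 6}.
E[D | D > 2] = (3 + 4 + 5 + 6) / 4 = 9/2.

9/2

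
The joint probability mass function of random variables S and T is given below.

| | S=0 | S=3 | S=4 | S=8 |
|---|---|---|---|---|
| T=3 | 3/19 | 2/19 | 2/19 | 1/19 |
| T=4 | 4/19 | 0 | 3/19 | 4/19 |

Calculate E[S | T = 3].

11/4

P(T = 3) = 8/19.
Summing S·P(S=x,T=y) over the conditioning event gives 22/19.
E[S | T = 3] = (22/19) / (8/19) = 11/4.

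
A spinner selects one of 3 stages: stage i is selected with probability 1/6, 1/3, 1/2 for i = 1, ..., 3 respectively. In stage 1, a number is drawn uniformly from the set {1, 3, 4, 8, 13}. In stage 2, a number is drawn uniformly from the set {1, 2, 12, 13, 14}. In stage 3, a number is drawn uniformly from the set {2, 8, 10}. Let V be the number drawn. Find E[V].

71/10

E[V | stage 1] = (1+3+4+8+13)/5 = 29/5.
E[V | stage 2] = (1+2+12+13+14)/5 = 42/5.
E[V | stage 3] = (2+8+10)/3 = 20/3.
By the law of total expectation,
E[V] = (1/6)·(29/5) + (1/3)·(42/5) + (1/2)·(20/3) = 71/10.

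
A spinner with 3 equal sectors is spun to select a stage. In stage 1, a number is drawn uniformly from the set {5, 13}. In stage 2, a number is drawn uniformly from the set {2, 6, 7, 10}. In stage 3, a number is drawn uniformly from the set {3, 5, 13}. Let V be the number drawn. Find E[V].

89/12

E[V | stage 1] = (5+13)/2 = 9.
E[V | stage 2] = (2+6+7+10)/4 = 25/4.
E[V | stage 3] = (3+5+13)/3 = 7.
By the law of total expectation,
E[V] = (1/3)·(9) + (1/3)·(25/4) + (1/3)·(7) = 89/12.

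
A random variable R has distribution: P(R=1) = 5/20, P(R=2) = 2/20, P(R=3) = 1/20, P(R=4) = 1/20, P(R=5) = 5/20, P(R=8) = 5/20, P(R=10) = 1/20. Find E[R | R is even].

P(R is even) = 9/20.
Σ over the event: 2·1/10 + 4·1/20 + 8·1/4 + 10·1/20 = 29/10.
E[R | R is even] = (29/10) / (9/20) = 58/9.

58/9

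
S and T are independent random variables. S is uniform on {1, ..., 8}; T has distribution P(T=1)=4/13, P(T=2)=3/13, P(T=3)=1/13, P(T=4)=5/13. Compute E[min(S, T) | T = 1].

P(T = 1) = 4/13.
Summing min(S,T)·P(x,y) over outcomes with T = 1 gives 4/13.
E[min(S, T) | T = 1] = (4/13) / (4/13) = 1.

1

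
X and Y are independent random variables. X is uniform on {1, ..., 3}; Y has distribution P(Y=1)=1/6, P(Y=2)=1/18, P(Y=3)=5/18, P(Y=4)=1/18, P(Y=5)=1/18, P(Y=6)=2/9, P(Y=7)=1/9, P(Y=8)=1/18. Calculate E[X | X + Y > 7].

P(X + Y > 7) = 1/3.
Summing X·P(x,y) over outcomes with X + Y > 7 gives 41/54.
E[X | X + Y > 7] = (41/54) / (1/3) = 41/18.

41/18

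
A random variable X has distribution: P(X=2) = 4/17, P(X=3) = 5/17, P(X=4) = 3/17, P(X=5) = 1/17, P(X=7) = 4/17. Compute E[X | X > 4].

33/5

P(X > 4) = 5/17.
Σ over the event: 5·1/17 + 7·4/17 = 33/17.
E[X | X > 4] = (33/17) / (5/17) = 33/5.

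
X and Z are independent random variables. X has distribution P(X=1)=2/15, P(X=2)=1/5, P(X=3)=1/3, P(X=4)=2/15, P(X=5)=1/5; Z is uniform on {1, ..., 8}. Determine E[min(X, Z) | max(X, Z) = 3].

P(max(X, Z) = 3) = 1/6.
Summing min(X,Z)·P(x,y) over outcomes with max(X, Z) = 3 gives 19/60.
E[min(X, Z) | max(X, Z) = 3] = (19/60) / (1/6) = 19/10.

19/10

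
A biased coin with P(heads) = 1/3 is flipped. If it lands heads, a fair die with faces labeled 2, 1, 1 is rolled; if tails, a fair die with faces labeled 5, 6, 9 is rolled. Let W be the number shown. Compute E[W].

44/9

E[W | heads] = (2+1+1)/3 = 4/3.
E[W | tails] = (5+6+9)/3 = 20/3.
By the law of total expectation,
E[W] = (1/3)·(4/3) + (2/3)·(20/3) = 44/9.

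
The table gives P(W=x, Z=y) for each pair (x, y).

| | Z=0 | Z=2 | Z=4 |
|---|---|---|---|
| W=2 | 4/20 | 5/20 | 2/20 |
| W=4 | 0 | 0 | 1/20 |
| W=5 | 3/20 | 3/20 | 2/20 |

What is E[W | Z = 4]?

18/5

P(Z = 4) = 1/4.
Σ W·P over the event = 2·(2/20) + 4·(1/20) + 5·(2/20) = 9/10.
E[W | Z = 4] = (9/10) / (1/4) = 18/5.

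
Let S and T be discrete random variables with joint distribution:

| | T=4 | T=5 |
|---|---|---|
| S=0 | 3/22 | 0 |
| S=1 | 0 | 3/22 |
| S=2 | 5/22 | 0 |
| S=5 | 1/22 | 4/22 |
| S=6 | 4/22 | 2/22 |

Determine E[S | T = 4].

3

P(T = 4) = 13/22.
Σ S·P over the event = 0·(3/22) + 2·(5/22) + 5·(1/22) + 6·(4/22) = 39/22.
E[S | T = 4] = (39/22) / (13/22) = 3.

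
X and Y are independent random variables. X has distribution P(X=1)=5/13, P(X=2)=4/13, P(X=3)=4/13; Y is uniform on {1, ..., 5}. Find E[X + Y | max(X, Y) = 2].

43/13

P(max(X, Y) = 2) = 1/5.
Summing (X+Y)·P(x,y) over outcomes with max(X, Y) = 2 gives 43/65.
E[X + Y | max(X, Y) = 2] = (43/65) / (1/5) = 43/13.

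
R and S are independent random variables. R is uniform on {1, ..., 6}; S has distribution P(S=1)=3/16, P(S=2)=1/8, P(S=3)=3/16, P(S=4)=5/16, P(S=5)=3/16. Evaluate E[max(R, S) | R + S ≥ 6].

P(R + S ≥ 6) = 67/96.
Summing max(R,S)·P(x,y) over outcomes with R + S ≥ 6 gives 325/96.
E[max(R, S) | R + S ≥ 6] = (325/96) / (67/96) = 325/67.

325/67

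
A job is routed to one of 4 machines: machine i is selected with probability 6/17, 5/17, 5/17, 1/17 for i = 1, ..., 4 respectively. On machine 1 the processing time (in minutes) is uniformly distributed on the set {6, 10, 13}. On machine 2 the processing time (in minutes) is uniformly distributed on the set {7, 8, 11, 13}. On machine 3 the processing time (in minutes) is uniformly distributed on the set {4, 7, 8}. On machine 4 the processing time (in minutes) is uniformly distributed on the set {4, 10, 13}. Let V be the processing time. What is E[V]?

1769/204

E[V | machine 1] = (6+10+13)/3 = 29/3.
E[V | machine 2] = (7+8+11+13)/4 = 39/4.
E[V | machine 3] = (4+7+8)/3 = 19/3.
E[V | machine 4] = (4+10+13)/3 = 9.
E[V] = (6/17)·(29/3) + (5/17)·(39/4) + (5/17)·(19/3) + (1/17)·(9) = 1769/204.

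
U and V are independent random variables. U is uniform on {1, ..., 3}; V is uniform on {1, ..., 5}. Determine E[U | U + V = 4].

Outcomes with U + V = 4: (1,3), (2,2), (3,1), each with probability 1/15.
E[U | U + V = 4] = (1 + 2 + 3) / 3 = 2.

2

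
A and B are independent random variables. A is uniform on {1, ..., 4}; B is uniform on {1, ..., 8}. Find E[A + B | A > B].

Outcomes with A > B: (2,1), (3,1), (3,2), (4,1), (4,2), (4,3), each with probability 1/32.
E[A + B | A > B] = (3 + 4 + 5 + 5 + 6 + 7) / 6 = 5.

5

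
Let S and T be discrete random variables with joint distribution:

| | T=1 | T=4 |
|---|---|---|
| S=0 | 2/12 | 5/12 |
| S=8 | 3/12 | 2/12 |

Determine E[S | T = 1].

24/5

P(T = 1) = 5/12.
Σ S·P over the event = 0·(2/12) + 8·(3/12) = 2.
E[S | T = 1] = (2) / (5/12) = 24/5.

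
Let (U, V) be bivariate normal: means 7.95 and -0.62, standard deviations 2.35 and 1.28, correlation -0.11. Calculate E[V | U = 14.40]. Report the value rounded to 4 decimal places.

E[V | U=x] = μ_V + ρ(σ_V/σ_U)(x − μ_U) for jointly normal variables.
E[V | U=14.40] = -0.62 + (-0.11)·(1.28/2.35)·(14.40 − (7.95)) = -0.62 + (-0.059915)·(6.45) = -1.0065.

-1.0065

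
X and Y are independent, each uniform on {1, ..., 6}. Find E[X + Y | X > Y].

7

P(X > Y) = 5/12.
Summing (X+Y)·P(x,y) over outcomes with X > Y gives 35/12.
E[X + Y | X > Y] = (35/12) / (5/12) = 7.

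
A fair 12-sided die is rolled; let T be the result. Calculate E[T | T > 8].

21/2

Given T > 8, T is equally likely to be any of {9, 10, 11, 12}.
E[T | T > 8] = (9 + 10 + 11 + 12) / 4 = 21/2.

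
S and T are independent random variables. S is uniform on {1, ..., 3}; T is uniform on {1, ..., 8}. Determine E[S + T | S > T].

4

Outcomes with S > T: (2,1), (3,1), (3,2), each with probability 1/24.
E[S + T | S > T] = (3 + 4 + 5) / 3 = 4.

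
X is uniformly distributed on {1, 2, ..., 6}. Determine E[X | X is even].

Given X is even, X is equally likely to be any of {2, 4, 6}.
E[X | X is even] = (2 + 4 + 6) / 3 = 4.

4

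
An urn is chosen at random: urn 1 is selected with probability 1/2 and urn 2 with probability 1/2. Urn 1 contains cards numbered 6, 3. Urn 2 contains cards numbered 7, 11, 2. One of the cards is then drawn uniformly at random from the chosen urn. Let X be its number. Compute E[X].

67/12

E[X | urn 1] = (6+3)/2 = 9/2.
E[X | urn 2] = (7+11+2)/3 = 20/3.
E[X] = (1/2)·(9/2) + (1/2)·(20/3) = 67/12.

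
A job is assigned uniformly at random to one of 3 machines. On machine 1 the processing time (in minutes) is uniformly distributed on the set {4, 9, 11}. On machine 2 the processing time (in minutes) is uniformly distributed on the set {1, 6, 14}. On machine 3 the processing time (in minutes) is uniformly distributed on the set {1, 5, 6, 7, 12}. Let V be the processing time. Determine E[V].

106/15

E[V | machine 1] = (4+9+11)/3 = 8.
E[V | machine 2] = (1+6+14)/3 = 7.
E[V | machine 3] = (1+5+6+7+12)/5 = 31/5.
By the law of total expectation,
E[V] = (1/3)·(8) + (1/3)·(7) + (1/3)·(31/5) = 106/15.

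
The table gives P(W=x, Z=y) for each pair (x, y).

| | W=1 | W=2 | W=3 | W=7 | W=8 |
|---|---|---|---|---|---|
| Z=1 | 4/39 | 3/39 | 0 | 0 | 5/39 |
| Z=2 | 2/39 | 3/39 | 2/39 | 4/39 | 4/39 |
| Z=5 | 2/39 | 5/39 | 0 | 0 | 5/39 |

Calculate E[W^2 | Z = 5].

P(Z = 5) = 4/13.
Summing W^2·P(W=x,Z=y) over the conditioning event gives 114/13.
E[W^2 | Z = 5] = (114/13) / (4/13) = 57/2.

57/2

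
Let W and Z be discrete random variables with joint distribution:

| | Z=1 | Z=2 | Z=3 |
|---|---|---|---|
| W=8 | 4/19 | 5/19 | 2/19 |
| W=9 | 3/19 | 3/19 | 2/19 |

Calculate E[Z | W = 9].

P(W = 9) = 8/19.
Summing Z·P(W=x,Z=y) over the conditioning event gives 15/19.
E[Z | W = 9] = (15/19) / (8/19) = 15/8.

15/8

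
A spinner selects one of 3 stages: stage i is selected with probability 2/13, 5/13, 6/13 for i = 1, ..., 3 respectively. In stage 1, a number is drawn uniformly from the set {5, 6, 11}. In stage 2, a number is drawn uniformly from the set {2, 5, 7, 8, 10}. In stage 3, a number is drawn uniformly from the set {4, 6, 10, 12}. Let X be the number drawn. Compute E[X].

E[X | stage 1] = (5+6+11)/3 = 22/3.
E[X | stage 2] = (2+5+7+8+10)/5 = 32/5.
E[X | stage 3] = (4+6+10+12)/4 = 8.
E[X] = (2/13)·(22/3) + (5/13)·(32/5) + (6/13)·(8) = 284/39.

284/39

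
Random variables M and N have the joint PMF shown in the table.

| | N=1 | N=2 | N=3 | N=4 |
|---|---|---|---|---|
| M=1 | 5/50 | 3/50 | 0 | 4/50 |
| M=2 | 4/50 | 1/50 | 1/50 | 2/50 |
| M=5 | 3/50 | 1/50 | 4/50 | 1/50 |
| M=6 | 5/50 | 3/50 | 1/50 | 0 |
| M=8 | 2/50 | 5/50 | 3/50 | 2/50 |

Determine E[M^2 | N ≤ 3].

P(N ≤ 3) = 41/50.
Summing M^2·P(M=x,N=y) over the conditioning event gives 598/25.
E[M^2 | N ≤ 3] = (598/25) / (41/50) = 1196/41.

1196/41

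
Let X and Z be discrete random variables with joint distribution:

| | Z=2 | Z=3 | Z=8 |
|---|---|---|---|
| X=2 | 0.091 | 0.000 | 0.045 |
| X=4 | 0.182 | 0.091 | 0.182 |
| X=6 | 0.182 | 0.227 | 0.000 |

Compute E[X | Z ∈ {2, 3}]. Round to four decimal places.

P(Z ∈ {2, 3}) = 0.773.
Σ X·P over the event = 2·(0.091) + 4·(0.182) + 4·(0.091) + 6·(0.182) + 6·(0.227) = 3.728.
E[X | Z ∈ {2, 3}] = (3.728) / (0.773) = 4.8228.

4.8228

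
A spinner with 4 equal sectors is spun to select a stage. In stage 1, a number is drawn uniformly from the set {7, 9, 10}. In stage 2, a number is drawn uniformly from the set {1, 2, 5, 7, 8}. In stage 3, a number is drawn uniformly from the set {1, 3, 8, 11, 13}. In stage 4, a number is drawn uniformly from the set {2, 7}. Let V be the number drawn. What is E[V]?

E[V | stage 1] = (7+9+10)/3 = 26/3.
E[V | stage 2] = (1+2+5+7+8)/5 = 23/5.
E[V | stage 3] = (1+3+8+11+13)/5 = 36/5.
E[V | stage 4] = (2+7)/2 = 9/2.
By the law of total expectation,
E[V] = (1/4)·(26/3) + (1/4)·(23/5) + (1/4)·(36/5) + (1/4)·(9/2) = 749/120.

749/120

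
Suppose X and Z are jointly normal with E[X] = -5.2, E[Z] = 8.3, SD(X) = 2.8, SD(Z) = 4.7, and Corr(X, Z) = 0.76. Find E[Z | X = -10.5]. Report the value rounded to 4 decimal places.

E[Z | X=x] = μ_Z + ρ(σ_Z/σ_X)(x − μ_X) for jointly normal variables.
E[Z | X=-10.5] = 8.3 + (0.76)·(4.7/2.8)·(-10.5 − (-5.2)) = 8.3 + (1.27571)·(-5.3) = 1.5387.

1.5387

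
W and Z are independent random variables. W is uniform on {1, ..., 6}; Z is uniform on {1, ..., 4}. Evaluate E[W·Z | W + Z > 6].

29/2

P(W + Z > 6) = 5/12.
Summing WZ·P(x,y) over outcomes with W + Z > 6 gives 145/24.
E[W·Z | W + Z > 6] = (145/24) / (5/12) = 29/2.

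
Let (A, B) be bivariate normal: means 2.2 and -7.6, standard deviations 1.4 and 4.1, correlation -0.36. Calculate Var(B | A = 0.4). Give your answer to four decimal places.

The conditional variance in a bivariate normal is σ_B²(1 − ρ²), independent of x.
Var(B | A=0.4) = (4.1)²·(1 − (-0.36)²) = 16.81·0.8704 = 14.6314.

14.6314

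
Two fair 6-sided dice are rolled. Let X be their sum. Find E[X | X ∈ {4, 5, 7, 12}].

P(X ∈ {4, 5, 7, 12}) = 7/18.
Σ over the event: 4·1/12 + 5·1/9 + 7·1/6 + 12·1/36 = 43/18.
E[X | X ∈ {4, 5, 7, 12}] = (43/18) / (7/18) = 43/7.

43/7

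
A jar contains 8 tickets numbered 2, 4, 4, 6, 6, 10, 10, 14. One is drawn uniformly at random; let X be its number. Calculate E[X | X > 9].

34/3

P(X > 9) = 3/8.
Σ over the event: 10·1/4 + 14·1/8 = 17/4.
E[X | X > 9] = (17/4) / (3/8) = 34/3.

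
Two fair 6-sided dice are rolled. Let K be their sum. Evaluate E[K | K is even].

7

P(K is even) = 1/2.
Σ over the event: 2·1/36 + 4·1/12 + 6·5/36 + 8·5/36 + 10·1/12 + 12·1/36 = 7/2.
E[K | K is even] = (7/2) / (1/2) = 7.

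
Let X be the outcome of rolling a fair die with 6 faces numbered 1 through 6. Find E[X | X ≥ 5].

11/2

Given X ≥ 5, X is equally likely to be any of {5, 6}.
E[X | X ≥ 5] = (5 + 6) / 2 = 11/2.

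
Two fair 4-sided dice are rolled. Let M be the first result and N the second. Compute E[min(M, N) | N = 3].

Outcomes with N = 3: (1,3), (2,3), (3,3), (4,3), each with probability 1/16.
E[min(M, N) | N = 3] = (1 + 2 + 3 + 3) / 4 = 9/4.

9/4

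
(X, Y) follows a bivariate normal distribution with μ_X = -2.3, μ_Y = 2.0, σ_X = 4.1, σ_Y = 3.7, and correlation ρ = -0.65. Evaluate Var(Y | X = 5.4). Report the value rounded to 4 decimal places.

7.9060

For a bivariate normal, Var(Y | X=x) = σ_Y²(1 − ρ²).
Var(Y | X=5.4) = (3.7)²·(1 − (-0.65)²) = 13.69·0.5775 = 7.9060.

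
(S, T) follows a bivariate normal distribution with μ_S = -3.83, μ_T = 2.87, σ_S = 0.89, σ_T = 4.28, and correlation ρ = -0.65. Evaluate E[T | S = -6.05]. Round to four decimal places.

9.8094

The regression of T on S has slope ρ·σ_T/σ_S and passes through (μ_S, μ_T).
E[T | S=-6.05] = 2.87 + (-0.65)·(4.28/0.89)·(-6.05 − (-3.83)) = 2.87 + (-3.12584)·(-2.22) = 9.8094.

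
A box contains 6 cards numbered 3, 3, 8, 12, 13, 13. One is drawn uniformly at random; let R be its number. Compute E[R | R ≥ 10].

P(R ≥ 10) = 1/2.
Σ over the event: 12·1/6 + 13·1/3 = 19/3.
E[R | R ≥ 10] = (19/3) / (1/2) = 38/3.

38/3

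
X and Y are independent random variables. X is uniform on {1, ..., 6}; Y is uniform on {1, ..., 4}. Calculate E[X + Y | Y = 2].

Outcomes with Y = 2: (1,2), (2,2), (3,2), (4,2), (5,2), (6,2), each with probability 1/24.
E[X + Y | Y = 2] = (3 + 4 + 5 + 6 + 7 + 8) / 6 = 11/2.

11/2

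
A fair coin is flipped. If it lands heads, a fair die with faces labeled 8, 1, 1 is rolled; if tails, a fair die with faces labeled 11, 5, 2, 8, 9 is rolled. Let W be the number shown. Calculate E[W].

E[W | heads] = (8+1+1)/3 = 10/3.
E[W | tails] = (11+5+2+8+9)/5 = 7.
E[W] = (1/2)·(10/3) + (1/2)·(7) = 31/6.

31/6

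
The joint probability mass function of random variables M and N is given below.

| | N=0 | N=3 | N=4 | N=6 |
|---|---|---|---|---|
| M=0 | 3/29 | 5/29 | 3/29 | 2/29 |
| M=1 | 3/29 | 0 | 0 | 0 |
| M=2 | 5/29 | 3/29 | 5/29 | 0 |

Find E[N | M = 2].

P(M = 2) = 13/29.
Summing N·P(M=x,N=y) over the conditioning event gives 1.
E[N | M = 2] = (1) / (13/29) = 29/13.

29/13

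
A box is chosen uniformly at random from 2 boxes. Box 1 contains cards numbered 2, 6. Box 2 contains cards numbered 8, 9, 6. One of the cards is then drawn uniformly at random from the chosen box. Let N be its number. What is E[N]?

E[N | box 1] = (2+6)/2 = 4.
E[N | box 2] = (8+9+6)/3 = 23/3.
By the law of total expectation,
E[N] = (1/2)·(4) + (1/2)·(23/3) = 35/6.

35/6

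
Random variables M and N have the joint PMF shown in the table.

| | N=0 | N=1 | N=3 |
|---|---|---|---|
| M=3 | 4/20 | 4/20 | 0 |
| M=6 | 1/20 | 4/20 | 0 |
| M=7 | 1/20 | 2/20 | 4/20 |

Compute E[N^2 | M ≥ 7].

P(M ≥ 7) = 7/20.
Summing N^2·P(M=x,N=y) over the conditioning event gives 19/10.
E[N^2 | M ≥ 7] = (19/10) / (7/20) = 38/7.

38/7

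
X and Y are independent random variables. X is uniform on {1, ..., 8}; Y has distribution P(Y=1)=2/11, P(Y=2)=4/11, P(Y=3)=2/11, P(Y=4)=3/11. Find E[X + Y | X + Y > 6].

89/10

P(X + Y > 6) = 25/44.
Summing (X+Y)·P(x,y) over outcomes with X + Y > 6 gives 445/88.
E[X + Y | X + Y > 6] = (445/88) / (25/44) = 89/10.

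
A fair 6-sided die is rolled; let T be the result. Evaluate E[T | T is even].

4

Given T is even, T is equally likely to be any of {2, 4, 6}.
E[T | T is even] = (2 + 4 + 6) / 3 = 4.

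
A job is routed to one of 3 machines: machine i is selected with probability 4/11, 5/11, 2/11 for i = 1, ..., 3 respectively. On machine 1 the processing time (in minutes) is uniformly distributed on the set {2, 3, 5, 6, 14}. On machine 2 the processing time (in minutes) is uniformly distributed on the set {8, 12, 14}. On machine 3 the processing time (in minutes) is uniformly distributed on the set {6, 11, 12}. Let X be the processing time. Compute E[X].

E[X | machine 1] = (2+3+5+6+14)/5 = 6.
E[X | machine 2] = (8+12+14)/3 = 34/3.
E[X | machine 3] = (6+11+12)/3 = 29/3.
E[X] = (4/11)·(6) + (5/11)·(34/3) + (2/11)·(29/3) = 100/11.

100/11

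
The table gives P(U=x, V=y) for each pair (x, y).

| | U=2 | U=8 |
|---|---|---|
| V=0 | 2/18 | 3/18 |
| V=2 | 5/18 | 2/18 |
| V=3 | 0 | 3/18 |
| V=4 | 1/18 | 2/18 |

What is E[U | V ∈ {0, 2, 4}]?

P(V ∈ {0, 2, 4}) = 5/6.
Σ U·P over the event = 2·(2/18) + 2·(5/18) + 2·(1/18) + 8·(3/18) + 8·(2/18) + 8·(2/18) = 4.
E[U | V ∈ {0, 2, 4}] = (4) / (5/6) = 24/5.

24/5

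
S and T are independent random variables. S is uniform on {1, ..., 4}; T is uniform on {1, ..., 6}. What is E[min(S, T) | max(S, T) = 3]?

Outcomes with max(S, T) = 3: (1,3), (2,3), (3,1), (3,2), (3,3), each with probability 1/24.
E[min(S, T) | max(S, T) = 3] = (1 + 2 + 1 + 2 + 3) / 5 = 9/5.

9/5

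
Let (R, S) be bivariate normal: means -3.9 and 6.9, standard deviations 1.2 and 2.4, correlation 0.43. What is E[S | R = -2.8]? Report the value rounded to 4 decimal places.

7.8460

The regression of S on R has slope ρ·σ_S/σ_R and passes through (μ_R, μ_S).
E[S | R=-2.8] = 6.9 + (0.43)·(2.4/1.2)·(-2.8 − (-3.9)) = 6.9 + (0.86)·(1.1) = 7.8460.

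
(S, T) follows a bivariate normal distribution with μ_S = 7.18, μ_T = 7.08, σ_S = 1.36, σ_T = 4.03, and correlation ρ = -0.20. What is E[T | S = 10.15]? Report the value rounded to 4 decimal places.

5.3198

E[T | S=x] = μ_T + ρ(σ_T/σ_S)(x − μ_S) for jointly normal variables.
E[T | S=10.15] = 7.08 + (-0.20)·(4.03/1.36)·(10.15 − (7.18)) = 7.08 + (-0.59265)·(2.97) = 5.3198.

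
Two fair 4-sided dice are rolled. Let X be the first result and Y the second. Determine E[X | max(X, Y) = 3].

12/5

Outcomes with max(X, Y) = 3: (1,3), (2,3), (3,1), (3,2), (3,3), each with probability 1/16.
E[X | max(X, Y) = 3] = (1 + 2 + 3 + 3 + 3) / 5 = 12/5.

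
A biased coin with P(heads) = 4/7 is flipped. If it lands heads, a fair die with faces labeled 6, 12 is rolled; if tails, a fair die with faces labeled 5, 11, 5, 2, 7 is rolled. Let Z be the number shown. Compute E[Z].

54/7

E[Z | heads] = (6+12)/2 = 9.
E[Z | tails] = (5+11+5+2+7)/5 = 6.
By the law of total expectation,
E[Z] = (4/7)·(9) + (3/7)·(6) = 54/7.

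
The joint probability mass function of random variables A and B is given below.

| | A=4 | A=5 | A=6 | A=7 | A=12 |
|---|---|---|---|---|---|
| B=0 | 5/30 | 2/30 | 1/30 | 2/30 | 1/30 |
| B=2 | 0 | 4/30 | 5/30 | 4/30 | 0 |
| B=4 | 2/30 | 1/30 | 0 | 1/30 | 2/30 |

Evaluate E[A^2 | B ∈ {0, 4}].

802/17

P(B ∈ {0, 4}) = 17/30.
Summing A^2·P(A=x,B=y) over the conditioning event gives 401/15.
E[A^2 | B ∈ {0, 4}] = (401/15) / (17/30) = 802/17.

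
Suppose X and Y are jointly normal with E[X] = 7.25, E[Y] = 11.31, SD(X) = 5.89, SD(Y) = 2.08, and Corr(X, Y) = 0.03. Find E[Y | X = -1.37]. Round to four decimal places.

The regression of Y on X has slope ρ·σ_Y/σ_X and passes through (μ_X, μ_Y).
E[Y | X=-1.37] = 11.31 + (0.03)·(2.08/5.89)·(-1.37 − (7.25)) = 11.31 + (0.010594)·(-8.62) = 11.2187.

11.2187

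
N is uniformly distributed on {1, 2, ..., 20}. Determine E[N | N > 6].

P(N > 6) = 7/10.
E[N | N > 6] = (189/20) / (7/10) = 27/2.

27/2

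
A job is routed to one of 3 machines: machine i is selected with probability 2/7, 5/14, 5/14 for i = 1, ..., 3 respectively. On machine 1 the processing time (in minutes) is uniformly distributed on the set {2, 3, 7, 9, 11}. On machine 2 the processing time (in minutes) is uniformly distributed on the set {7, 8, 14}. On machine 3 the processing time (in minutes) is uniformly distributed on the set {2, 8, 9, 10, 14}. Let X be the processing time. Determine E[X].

E[X | machine 1] = (2+3+7+9+11)/5 = 32/5.
E[X | machine 2] = (7+8+14)/3 = 29/3.
E[X | machine 3] = (2+8+9+10+14)/5 = 43/5.
E[X] = (2/7)·(32/5) + (5/14)·(29/3) + (5/14)·(43/5) = 877/105.

877/105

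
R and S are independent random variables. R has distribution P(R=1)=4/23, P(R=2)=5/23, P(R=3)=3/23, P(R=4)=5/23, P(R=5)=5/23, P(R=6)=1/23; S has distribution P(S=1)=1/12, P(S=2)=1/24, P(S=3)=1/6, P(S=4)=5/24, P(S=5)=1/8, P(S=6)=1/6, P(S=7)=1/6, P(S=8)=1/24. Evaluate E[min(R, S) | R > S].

P(R > S) = 43/184.
Summing min(R,S)·P(x,y) over outcomes with R > S gives 111/184.
E[min(R, S) | R > S] = (111/184) / (43/184) = 111/43.

111/43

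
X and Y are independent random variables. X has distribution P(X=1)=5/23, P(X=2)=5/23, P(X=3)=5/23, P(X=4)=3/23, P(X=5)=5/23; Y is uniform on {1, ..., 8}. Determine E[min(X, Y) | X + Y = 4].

P(X + Y = 4) = 15/184.
Summing min(X,Y)·P(x,y) over outcomes with X + Y = 4 gives 5/46.
E[min(X, Y) | X + Y = 4] = (5/46) / (15/184) = 4/3.

4/3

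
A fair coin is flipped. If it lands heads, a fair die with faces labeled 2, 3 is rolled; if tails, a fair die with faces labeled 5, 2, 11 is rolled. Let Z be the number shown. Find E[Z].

E[Z | heads] = (2+3)/2 = 5/2.
E[Z | tails] = (5+2+11)/3 = 6.
By the law of total expectation,
E[Z] = (1/2)·(5/2) + (1/2)·(6) = 17/4.

17/4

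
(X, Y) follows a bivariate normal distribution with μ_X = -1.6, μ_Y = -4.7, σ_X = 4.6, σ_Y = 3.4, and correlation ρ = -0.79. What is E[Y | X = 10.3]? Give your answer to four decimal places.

The regression of Y on X has slope ρ·σ_Y/σ_X and passes through (μ_X, μ_Y).
E[Y | X=10.3] = -4.7 + (-0.79)·(3.4/4.6)·(10.3 − (-1.6)) = -4.7 + (-0.583913)·(11.9) = -11.6486.

-11.6486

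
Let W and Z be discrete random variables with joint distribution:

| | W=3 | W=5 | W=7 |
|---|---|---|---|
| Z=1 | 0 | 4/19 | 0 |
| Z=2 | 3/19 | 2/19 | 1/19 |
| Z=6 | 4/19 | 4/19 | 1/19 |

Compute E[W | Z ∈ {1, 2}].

P(Z ∈ {1, 2}) = 10/19.
Σ W·P over the event = 3·(3/19) + 5·(4/19) + 5·(2/19) + 7·(1/19) = 46/19.
E[W | Z ∈ {1, 2}] = (46/19) / (10/19) = 23/5.

23/5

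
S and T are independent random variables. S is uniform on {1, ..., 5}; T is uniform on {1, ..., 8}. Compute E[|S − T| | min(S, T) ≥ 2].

31/14

P(min(S, T) ≥ 2) = 7/10.
Summing |S−T|·P(x,y) over outcomes with min(S, T) ≥ 2 gives 31/20.
E[|S − T| | min(S, T) ≥ 2] = (31/20) / (7/10) = 31/14.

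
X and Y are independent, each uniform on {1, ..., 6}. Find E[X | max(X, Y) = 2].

Outcomes with max(X, Y) = 2: (1,2), (2,1), (2,2), each with probability 1/36.
E[X | max(X, Y) = 2] = (1 + 2 + 2) / 3 = 5/3.

5/3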